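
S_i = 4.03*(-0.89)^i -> [4.03, -3.59, 3.19, -2.84, 2.53]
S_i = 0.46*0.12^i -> [0.46, 0.06, 0.01, 0.0, 0.0]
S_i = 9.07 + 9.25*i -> [9.07, 18.32, 27.57, 36.82, 46.07]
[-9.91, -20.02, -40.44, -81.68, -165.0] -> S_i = -9.91*2.02^i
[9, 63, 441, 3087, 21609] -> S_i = 9*7^i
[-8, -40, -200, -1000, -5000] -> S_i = -8*5^i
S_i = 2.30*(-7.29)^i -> [2.3, -16.77, 122.23, -891.07, 6495.88]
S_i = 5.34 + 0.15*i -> [5.34, 5.49, 5.64, 5.79, 5.94]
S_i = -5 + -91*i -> [-5, -96, -187, -278, -369]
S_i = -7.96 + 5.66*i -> [-7.96, -2.3, 3.36, 9.02, 14.68]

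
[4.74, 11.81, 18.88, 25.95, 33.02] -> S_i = 4.74 + 7.07*i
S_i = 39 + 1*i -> [39, 40, 41, 42, 43]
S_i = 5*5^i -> [5, 25, 125, 625, 3125]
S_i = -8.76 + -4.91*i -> [-8.76, -13.67, -18.58, -23.49, -28.4]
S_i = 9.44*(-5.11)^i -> [9.44, -48.24, 246.5, -1259.61, 6436.59]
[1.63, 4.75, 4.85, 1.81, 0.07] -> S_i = Random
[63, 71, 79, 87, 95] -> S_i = 63 + 8*i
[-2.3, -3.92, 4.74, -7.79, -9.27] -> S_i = Random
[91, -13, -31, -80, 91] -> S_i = Random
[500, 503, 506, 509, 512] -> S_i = 500 + 3*i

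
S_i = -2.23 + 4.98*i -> [-2.23, 2.75, 7.73, 12.71, 17.69]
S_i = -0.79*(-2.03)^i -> [-0.79, 1.6, -3.26, 6.61, -13.42]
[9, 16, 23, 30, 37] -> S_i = 9 + 7*i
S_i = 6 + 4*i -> [6, 10, 14, 18, 22]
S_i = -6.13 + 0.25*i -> [-6.13, -5.88, -5.63, -5.38, -5.13]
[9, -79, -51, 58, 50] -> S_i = Random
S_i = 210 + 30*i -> [210, 240, 270, 300, 330]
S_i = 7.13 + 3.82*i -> [7.13, 10.95, 14.77, 18.59, 22.41]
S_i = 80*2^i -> [80, 160, 320, 640, 1280]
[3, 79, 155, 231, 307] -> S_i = 3 + 76*i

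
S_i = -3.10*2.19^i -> [-3.1, -6.79, -14.87, -32.56, -71.31]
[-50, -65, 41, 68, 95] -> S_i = Random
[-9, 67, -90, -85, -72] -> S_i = Random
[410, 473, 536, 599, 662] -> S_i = 410 + 63*i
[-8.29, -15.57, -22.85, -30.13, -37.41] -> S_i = -8.29 + -7.28*i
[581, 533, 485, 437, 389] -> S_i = 581 + -48*i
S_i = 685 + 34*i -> [685, 719, 753, 787, 821]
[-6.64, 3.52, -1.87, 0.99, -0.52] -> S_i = -6.64*(-0.53)^i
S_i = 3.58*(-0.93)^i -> [3.58, -3.33, 3.1, -2.88, 2.68]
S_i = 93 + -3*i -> [93, 90, 87, 84, 81]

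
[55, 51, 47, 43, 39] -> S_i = 55 + -4*i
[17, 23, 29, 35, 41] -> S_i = 17 + 6*i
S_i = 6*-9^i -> [6, -54, 486, -4374, 39366]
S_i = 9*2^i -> [9, 18, 36, 72, 144]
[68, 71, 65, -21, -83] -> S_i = Random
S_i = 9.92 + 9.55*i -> [9.92, 19.47, 29.02, 38.57, 48.12]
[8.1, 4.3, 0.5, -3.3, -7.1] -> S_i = 8.10 + -3.80*i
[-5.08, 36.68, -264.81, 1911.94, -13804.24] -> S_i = -5.08*(-7.22)^i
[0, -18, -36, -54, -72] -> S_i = 0 + -18*i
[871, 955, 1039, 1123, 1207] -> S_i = 871 + 84*i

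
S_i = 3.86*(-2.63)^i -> [3.86, -10.15, 26.7, -70.22, 184.68]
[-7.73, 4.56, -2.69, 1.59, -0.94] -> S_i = -7.73*(-0.59)^i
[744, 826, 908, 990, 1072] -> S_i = 744 + 82*i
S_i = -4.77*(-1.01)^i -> [-4.77, 4.82, -4.87, 4.91, -4.96]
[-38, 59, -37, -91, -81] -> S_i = Random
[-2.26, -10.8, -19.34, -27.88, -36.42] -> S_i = -2.26 + -8.54*i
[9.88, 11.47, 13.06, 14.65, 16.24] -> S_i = 9.88 + 1.59*i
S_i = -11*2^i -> [-11, -22, -44, -88, -176]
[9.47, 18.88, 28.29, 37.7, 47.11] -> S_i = 9.47 + 9.41*i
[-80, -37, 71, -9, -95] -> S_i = Random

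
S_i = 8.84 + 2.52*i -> [8.84, 11.36, 13.88, 16.4, 18.92]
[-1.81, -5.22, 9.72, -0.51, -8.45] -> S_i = Random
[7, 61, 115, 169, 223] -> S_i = 7 + 54*i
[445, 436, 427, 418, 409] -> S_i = 445 + -9*i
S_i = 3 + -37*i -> [3, -34, -71, -108, -145]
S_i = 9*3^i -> [9, 27, 81, 243, 729]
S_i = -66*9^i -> [-66, -594, -5346, -48114, -433026]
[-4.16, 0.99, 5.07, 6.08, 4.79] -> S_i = Random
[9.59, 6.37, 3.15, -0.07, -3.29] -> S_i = 9.59 + -3.22*i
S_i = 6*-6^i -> [6, -36, 216, -1296, 7776]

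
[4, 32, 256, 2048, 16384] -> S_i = 4*8^i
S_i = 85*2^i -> [85, 170, 340, 680, 1360]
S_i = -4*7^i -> [-4, -28, -196, -1372, -9604]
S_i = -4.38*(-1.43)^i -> [-4.38, 6.26, -8.96, 12.81, -18.32]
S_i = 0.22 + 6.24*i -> [0.22, 6.46, 12.7, 18.94, 25.18]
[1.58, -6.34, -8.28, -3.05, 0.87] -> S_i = Random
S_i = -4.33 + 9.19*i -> [-4.33, 4.86, 14.05, 23.24, 32.43]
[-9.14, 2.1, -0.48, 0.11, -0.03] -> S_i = -9.14*(-0.23)^i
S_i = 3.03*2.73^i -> [3.03, 8.27, 22.58, 61.65, 168.3]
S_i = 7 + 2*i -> [7, 9, 11, 13, 15]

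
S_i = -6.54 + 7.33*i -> [-6.54, 0.79, 8.12, 15.45, 22.78]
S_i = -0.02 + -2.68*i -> [-0.02, -2.7, -5.38, -8.06, -10.74]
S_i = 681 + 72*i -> [681, 753, 825, 897, 969]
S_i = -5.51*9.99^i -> [-5.51, -55.04, -549.9, -5493.49, -54879.93]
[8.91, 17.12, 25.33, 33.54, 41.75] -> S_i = 8.91 + 8.21*i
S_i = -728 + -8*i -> [-728, -736, -744, -752, -760]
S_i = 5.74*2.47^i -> [5.74, 14.18, 35.02, 86.5, 213.65]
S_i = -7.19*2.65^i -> [-7.19, -19.05, -50.49, -133.8, -354.58]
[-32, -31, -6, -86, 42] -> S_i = Random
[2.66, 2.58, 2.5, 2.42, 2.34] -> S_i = 2.66 + -0.08*i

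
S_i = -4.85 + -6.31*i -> [-4.85, -11.16, -17.47, -23.78, -30.09]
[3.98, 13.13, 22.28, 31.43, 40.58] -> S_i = 3.98 + 9.15*i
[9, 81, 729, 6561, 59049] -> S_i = 9*9^i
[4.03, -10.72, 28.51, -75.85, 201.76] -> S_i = 4.03*(-2.66)^i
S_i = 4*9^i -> [4, 36, 324, 2916, 26244]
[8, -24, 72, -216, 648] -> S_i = 8*-3^i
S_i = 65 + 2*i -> [65, 67, 69, 71, 73]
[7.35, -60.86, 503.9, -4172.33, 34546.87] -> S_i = 7.35*(-8.28)^i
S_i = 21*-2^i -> [21, -42, 84, -168, 336]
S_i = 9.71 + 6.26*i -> [9.71, 15.97, 22.23, 28.49, 34.75]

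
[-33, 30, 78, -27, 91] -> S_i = Random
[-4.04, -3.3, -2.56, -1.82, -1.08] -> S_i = -4.04 + 0.74*i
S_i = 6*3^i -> [6, 18, 54, 162, 486]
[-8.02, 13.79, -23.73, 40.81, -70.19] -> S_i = -8.02*(-1.72)^i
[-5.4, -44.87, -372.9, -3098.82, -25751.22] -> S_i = -5.40*8.31^i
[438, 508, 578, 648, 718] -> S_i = 438 + 70*i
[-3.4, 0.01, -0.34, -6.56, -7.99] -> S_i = Random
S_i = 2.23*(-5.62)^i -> [2.23, -12.53, 70.43, -395.83, 2224.59]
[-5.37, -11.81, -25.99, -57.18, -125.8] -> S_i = -5.37*2.20^i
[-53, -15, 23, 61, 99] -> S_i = -53 + 38*i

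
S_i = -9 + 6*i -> [-9, -3, 3, 9, 15]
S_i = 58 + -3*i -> [58, 55, 52, 49, 46]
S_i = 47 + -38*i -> [47, 9, -29, -67, -105]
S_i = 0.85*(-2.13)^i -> [0.85, -1.81, 3.86, -8.21, 17.5]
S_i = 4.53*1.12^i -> [4.53, 5.07, 5.68, 6.36, 7.13]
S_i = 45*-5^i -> [45, -225, 1125, -5625, 28125]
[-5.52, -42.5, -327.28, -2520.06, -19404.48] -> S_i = -5.52*7.70^i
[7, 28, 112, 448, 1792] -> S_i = 7*4^i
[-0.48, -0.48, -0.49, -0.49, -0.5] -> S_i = -0.48*1.01^i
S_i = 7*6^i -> [7, 42, 252, 1512, 9072]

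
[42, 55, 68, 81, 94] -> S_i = 42 + 13*i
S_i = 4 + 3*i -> [4, 7, 10, 13, 16]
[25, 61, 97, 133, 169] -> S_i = 25 + 36*i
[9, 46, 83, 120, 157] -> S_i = 9 + 37*i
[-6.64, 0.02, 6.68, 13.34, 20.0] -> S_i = -6.64 + 6.66*i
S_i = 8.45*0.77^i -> [8.45, 6.51, 5.01, 3.86, 2.97]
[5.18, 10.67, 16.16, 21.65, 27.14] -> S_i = 5.18 + 5.49*i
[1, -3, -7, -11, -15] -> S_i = 1 + -4*i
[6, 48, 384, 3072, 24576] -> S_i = 6*8^i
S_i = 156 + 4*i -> [156, 160, 164, 168, 172]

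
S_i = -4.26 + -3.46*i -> [-4.26, -7.72, -11.18, -14.64, -18.1]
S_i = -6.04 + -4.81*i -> [-6.04, -10.85, -15.66, -20.47, -25.28]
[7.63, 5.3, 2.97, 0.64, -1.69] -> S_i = 7.63 + -2.33*i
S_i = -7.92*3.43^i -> [-7.92, -27.17, -93.18, -319.6, -1096.23]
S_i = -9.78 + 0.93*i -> [-9.78, -8.85, -7.92, -6.99, -6.06]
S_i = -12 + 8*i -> [-12, -4, 4, 12, 20]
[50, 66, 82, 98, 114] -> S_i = 50 + 16*i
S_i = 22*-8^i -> [22, -176, 1408, -11264, 90112]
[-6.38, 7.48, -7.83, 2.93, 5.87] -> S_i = Random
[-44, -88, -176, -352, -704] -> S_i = -44*2^i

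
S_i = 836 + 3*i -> [836, 839, 842, 845, 848]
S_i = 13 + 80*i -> [13, 93, 173, 253, 333]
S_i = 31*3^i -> [31, 93, 279, 837, 2511]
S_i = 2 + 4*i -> [2, 6, 10, 14, 18]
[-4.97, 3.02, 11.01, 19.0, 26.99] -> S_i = -4.97 + 7.99*i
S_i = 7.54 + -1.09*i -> [7.54, 6.45, 5.36, 4.27, 3.18]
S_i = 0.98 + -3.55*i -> [0.98, -2.57, -6.12, -9.67, -13.22]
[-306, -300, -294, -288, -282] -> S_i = -306 + 6*i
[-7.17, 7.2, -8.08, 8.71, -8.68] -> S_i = Random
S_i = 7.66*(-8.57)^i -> [7.66, -65.65, 562.59, -4821.38, 41319.21]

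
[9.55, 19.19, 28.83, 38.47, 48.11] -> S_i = 9.55 + 9.64*i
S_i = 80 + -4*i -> [80, 76, 72, 68, 64]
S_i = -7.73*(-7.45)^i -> [-7.73, 57.59, -429.03, 3196.31, -23812.48]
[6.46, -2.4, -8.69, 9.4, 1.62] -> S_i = Random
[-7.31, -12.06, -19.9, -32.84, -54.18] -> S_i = -7.31*1.65^i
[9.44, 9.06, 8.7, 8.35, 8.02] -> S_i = 9.44*0.96^i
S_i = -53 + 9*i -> [-53, -44, -35, -26, -17]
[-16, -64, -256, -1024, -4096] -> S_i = -16*4^i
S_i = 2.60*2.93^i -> [2.6, 7.62, 22.32, 65.4, 191.62]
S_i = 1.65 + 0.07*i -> [1.65, 1.72, 1.79, 1.86, 1.93]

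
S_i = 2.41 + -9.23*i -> [2.41, -6.82, -16.05, -25.28, -34.51]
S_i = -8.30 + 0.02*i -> [-8.3, -8.28, -8.26, -8.24, -8.22]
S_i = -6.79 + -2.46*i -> [-6.79, -9.25, -11.71, -14.17, -16.63]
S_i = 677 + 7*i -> [677, 684, 691, 698, 705]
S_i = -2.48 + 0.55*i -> [-2.48, -1.93, -1.38, -0.83, -0.28]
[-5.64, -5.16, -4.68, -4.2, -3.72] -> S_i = -5.64 + 0.48*i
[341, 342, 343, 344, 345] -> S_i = 341 + 1*i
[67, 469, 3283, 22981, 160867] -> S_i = 67*7^i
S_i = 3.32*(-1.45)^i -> [3.32, -4.81, 6.98, -10.12, 14.68]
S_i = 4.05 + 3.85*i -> [4.05, 7.9, 11.75, 15.6, 19.45]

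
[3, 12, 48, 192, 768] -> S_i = 3*4^i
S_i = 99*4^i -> [99, 396, 1584, 6336, 25344]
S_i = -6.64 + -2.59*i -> [-6.64, -9.23, -11.82, -14.41, -17.0]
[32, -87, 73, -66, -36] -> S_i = Random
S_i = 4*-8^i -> [4, -32, 256, -2048, 16384]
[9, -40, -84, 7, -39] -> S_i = Random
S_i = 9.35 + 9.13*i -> [9.35, 18.48, 27.61, 36.74, 45.87]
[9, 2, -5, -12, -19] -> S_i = 9 + -7*i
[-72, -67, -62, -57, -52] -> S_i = -72 + 5*i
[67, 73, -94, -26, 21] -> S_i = Random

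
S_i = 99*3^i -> [99, 297, 891, 2673, 8019]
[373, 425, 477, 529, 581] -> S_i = 373 + 52*i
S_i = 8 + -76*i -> [8, -68, -144, -220, -296]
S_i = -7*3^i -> [-7, -21, -63, -189, -567]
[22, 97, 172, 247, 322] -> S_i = 22 + 75*i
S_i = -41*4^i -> [-41, -164, -656, -2624, -10496]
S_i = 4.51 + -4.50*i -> [4.51, 0.01, -4.49, -8.99, -13.49]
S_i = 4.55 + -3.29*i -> [4.55, 1.26, -2.03, -5.32, -8.61]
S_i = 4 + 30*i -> [4, 34, 64, 94, 124]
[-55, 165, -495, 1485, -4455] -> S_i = -55*-3^i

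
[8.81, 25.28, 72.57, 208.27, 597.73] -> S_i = 8.81*2.87^i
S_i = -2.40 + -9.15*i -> [-2.4, -11.55, -20.7, -29.85, -39.0]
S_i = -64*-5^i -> [-64, 320, -1600, 8000, -40000]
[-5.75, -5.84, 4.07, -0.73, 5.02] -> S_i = Random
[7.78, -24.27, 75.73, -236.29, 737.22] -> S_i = 7.78*(-3.12)^i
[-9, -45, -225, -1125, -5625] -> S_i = -9*5^i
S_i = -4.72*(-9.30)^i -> [-4.72, 43.9, -408.23, 3796.57, -35308.05]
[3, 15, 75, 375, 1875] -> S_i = 3*5^i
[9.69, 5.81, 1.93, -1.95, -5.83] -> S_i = 9.69 + -3.88*i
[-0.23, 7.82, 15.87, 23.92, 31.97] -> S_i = -0.23 + 8.05*i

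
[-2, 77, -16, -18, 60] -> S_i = Random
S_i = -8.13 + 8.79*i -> [-8.13, 0.66, 9.45, 18.24, 27.03]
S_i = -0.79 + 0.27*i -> [-0.79, -0.52, -0.25, 0.02, 0.29]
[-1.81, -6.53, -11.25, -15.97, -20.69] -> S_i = -1.81 + -4.72*i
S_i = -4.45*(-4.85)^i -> [-4.45, 21.58, -104.68, 507.67, -2462.22]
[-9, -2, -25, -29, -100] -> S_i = Random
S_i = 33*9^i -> [33, 297, 2673, 24057, 216513]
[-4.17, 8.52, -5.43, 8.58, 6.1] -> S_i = Random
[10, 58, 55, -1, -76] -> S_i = Random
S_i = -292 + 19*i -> [-292, -273, -254, -235, -216]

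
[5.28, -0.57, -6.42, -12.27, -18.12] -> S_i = 5.28 + -5.85*i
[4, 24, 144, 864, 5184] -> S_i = 4*6^i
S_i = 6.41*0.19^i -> [6.41, 1.22, 0.23, 0.04, 0.01]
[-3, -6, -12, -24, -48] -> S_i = -3*2^i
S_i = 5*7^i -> [5, 35, 245, 1715, 12005]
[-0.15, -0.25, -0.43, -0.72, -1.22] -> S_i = -0.15*1.69^i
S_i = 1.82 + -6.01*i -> [1.82, -4.19, -10.2, -16.21, -22.22]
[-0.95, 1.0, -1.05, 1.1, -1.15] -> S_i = -0.95*(-1.05)^i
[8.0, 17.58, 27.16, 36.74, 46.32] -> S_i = 8.00 + 9.58*i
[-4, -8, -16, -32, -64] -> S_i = -4*2^i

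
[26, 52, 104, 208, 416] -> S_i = 26*2^i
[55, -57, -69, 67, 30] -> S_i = Random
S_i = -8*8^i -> [-8, -64, -512, -4096, -32768]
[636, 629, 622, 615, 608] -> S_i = 636 + -7*i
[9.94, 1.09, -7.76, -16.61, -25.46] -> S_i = 9.94 + -8.85*i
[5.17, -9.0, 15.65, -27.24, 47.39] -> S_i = 5.17*(-1.74)^i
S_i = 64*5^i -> [64, 320, 1600, 8000, 40000]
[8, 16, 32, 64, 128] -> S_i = 8*2^i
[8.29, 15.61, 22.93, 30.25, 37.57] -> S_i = 8.29 + 7.32*i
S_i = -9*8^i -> [-9, -72, -576, -4608, -36864]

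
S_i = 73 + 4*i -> [73, 77, 81, 85, 89]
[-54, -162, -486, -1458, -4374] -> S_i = -54*3^i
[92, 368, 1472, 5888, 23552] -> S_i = 92*4^i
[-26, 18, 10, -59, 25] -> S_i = Random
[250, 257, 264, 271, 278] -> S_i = 250 + 7*i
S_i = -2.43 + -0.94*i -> [-2.43, -3.37, -4.31, -5.25, -6.19]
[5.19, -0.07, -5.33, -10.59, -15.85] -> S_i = 5.19 + -5.26*i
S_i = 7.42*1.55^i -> [7.42, 11.5, 17.83, 27.63, 42.83]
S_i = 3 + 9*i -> [3, 12, 21, 30, 39]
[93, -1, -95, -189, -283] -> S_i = 93 + -94*i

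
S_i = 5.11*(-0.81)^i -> [5.11, -4.14, 3.35, -2.72, 2.2]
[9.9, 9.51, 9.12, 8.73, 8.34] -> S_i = 9.90 + -0.39*i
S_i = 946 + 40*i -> [946, 986, 1026, 1066, 1106]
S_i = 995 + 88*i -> [995, 1083, 1171, 1259, 1347]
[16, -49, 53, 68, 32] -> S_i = Random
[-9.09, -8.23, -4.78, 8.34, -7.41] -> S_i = Random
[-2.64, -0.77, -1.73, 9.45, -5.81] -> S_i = Random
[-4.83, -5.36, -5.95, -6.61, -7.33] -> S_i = -4.83*1.11^i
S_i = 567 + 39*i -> [567, 606, 645, 684, 723]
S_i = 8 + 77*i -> [8, 85, 162, 239, 316]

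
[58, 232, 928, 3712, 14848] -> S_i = 58*4^i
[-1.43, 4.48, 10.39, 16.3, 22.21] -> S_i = -1.43 + 5.91*i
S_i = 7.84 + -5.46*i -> [7.84, 2.38, -3.08, -8.54, -14.0]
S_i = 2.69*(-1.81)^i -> [2.69, -4.87, 8.81, -15.95, 28.87]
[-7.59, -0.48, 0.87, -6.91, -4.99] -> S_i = Random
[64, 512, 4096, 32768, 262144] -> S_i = 64*8^i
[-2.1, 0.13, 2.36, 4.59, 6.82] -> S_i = -2.10 + 2.23*i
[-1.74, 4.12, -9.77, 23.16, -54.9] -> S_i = -1.74*(-2.37)^i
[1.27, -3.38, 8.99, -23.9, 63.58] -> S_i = 1.27*(-2.66)^i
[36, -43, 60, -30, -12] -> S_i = Random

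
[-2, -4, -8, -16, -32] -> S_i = -2*2^i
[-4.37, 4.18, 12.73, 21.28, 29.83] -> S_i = -4.37 + 8.55*i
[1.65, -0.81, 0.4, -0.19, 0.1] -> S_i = 1.65*(-0.49)^i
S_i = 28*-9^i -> [28, -252, 2268, -20412, 183708]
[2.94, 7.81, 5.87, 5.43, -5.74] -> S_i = Random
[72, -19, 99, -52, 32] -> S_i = Random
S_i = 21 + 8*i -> [21, 29, 37, 45, 53]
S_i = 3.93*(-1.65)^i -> [3.93, -6.48, 10.7, -17.65, 29.13]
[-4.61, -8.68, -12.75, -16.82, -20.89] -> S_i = -4.61 + -4.07*i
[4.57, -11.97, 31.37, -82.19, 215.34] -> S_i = 4.57*(-2.62)^i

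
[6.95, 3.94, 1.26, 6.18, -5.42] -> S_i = Random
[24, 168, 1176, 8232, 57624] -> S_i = 24*7^i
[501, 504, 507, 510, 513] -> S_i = 501 + 3*i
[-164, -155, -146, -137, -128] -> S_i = -164 + 9*i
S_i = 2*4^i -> [2, 8, 32, 128, 512]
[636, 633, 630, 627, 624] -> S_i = 636 + -3*i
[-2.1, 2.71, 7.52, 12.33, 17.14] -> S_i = -2.10 + 4.81*i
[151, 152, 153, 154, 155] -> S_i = 151 + 1*i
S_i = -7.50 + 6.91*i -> [-7.5, -0.59, 6.32, 13.23, 20.14]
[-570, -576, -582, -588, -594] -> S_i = -570 + -6*i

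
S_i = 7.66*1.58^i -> [7.66, 12.1, 19.12, 30.21, 47.74]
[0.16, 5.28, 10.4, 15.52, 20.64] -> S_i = 0.16 + 5.12*i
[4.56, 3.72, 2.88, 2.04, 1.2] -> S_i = 4.56 + -0.84*i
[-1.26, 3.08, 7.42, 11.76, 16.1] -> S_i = -1.26 + 4.34*i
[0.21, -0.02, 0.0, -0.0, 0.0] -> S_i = 0.21*(-0.11)^i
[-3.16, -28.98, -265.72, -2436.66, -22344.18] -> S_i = -3.16*9.17^i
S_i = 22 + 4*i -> [22, 26, 30, 34, 38]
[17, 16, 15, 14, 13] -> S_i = 17 + -1*i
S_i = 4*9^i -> [4, 36, 324, 2916, 26244]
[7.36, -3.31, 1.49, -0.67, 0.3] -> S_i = 7.36*(-0.45)^i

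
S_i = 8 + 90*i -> [8, 98, 188, 278, 368]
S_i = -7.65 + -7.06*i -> [-7.65, -14.71, -21.77, -28.83, -35.89]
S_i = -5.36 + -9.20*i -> [-5.36, -14.56, -23.76, -32.96, -42.16]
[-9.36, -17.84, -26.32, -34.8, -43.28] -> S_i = -9.36 + -8.48*i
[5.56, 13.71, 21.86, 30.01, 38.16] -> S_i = 5.56 + 8.15*i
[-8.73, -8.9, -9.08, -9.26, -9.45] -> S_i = -8.73*1.02^i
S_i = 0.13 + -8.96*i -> [0.13, -8.83, -17.79, -26.75, -35.71]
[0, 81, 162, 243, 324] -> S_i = 0 + 81*i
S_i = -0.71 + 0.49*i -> [-0.71, -0.22, 0.27, 0.76, 1.25]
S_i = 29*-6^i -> [29, -174, 1044, -6264, 37584]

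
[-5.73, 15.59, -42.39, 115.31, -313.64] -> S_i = -5.73*(-2.72)^i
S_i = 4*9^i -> [4, 36, 324, 2916, 26244]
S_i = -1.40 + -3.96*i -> [-1.4, -5.36, -9.32, -13.28, -17.24]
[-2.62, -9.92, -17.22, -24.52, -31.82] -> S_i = -2.62 + -7.30*i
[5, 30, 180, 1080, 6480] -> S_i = 5*6^i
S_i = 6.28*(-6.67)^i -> [6.28, -41.89, 279.39, -1863.53, 12429.77]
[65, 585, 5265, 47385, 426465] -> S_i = 65*9^i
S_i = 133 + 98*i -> [133, 231, 329, 427, 525]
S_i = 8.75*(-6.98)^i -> [8.75, -61.08, 426.3, -2975.6, 20769.68]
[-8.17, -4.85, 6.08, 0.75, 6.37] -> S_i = Random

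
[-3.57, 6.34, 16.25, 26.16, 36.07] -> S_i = -3.57 + 9.91*i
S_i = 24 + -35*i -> [24, -11, -46, -81, -116]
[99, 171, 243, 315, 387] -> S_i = 99 + 72*i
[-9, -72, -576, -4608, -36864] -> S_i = -9*8^i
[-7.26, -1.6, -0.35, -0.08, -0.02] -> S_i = -7.26*0.22^i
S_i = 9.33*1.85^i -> [9.33, 17.26, 31.93, 59.07, 109.29]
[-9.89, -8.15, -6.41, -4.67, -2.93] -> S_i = -9.89 + 1.74*i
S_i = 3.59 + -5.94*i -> [3.59, -2.35, -8.29, -14.23, -20.17]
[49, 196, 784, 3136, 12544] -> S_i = 49*4^i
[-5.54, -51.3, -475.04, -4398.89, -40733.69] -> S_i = -5.54*9.26^i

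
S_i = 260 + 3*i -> [260, 263, 266, 269, 272]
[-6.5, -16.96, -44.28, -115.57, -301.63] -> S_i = -6.50*2.61^i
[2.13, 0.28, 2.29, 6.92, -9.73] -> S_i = Random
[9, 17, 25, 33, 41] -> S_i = 9 + 8*i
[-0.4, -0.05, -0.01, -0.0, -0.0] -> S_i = -0.40*0.13^i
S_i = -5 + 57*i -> [-5, 52, 109, 166, 223]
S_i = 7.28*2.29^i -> [7.28, 16.67, 38.18, 87.43, 200.2]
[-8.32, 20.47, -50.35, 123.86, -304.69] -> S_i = -8.32*(-2.46)^i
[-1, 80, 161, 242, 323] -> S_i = -1 + 81*i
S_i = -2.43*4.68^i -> [-2.43, -11.37, -53.22, -249.08, -1165.71]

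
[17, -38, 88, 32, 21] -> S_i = Random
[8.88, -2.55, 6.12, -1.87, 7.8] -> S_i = Random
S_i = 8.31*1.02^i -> [8.31, 8.48, 8.65, 8.82, 9.0]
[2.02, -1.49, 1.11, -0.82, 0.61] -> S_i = 2.02*(-0.74)^i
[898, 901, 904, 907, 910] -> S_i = 898 + 3*i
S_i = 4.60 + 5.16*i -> [4.6, 9.76, 14.92, 20.08, 25.24]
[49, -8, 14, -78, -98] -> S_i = Random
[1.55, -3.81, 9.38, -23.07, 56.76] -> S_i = 1.55*(-2.46)^i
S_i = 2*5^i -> [2, 10, 50, 250, 1250]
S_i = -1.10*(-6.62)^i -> [-1.1, 7.28, -48.21, 319.13, -2112.64]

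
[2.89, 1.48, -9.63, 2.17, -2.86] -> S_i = Random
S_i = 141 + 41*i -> [141, 182, 223, 264, 305]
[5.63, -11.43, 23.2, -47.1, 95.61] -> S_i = 5.63*(-2.03)^i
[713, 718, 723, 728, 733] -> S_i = 713 + 5*i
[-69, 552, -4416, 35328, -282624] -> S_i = -69*-8^i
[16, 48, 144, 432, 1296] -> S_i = 16*3^i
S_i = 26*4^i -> [26, 104, 416, 1664, 6656]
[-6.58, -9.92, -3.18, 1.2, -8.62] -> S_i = Random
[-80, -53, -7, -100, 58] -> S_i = Random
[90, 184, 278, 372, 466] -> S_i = 90 + 94*i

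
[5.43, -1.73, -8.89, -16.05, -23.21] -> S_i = 5.43 + -7.16*i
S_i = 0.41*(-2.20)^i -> [0.41, -0.9, 1.98, -4.37, 9.6]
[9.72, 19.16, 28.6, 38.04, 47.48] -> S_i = 9.72 + 9.44*i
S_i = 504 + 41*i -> [504, 545, 586, 627, 668]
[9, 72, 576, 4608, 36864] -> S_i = 9*8^i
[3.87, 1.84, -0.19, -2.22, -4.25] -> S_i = 3.87 + -2.03*i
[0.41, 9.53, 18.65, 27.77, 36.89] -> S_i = 0.41 + 9.12*i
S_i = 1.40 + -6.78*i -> [1.4, -5.38, -12.16, -18.94, -25.72]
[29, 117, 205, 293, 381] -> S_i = 29 + 88*i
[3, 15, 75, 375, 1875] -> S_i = 3*5^i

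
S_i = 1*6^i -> [1, 6, 36, 216, 1296]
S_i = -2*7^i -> [-2, -14, -98, -686, -4802]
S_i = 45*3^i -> [45, 135, 405, 1215, 3645]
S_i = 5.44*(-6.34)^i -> [5.44, -34.49, 218.66, -1386.33, 8789.33]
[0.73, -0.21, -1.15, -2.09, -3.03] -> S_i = 0.73 + -0.94*i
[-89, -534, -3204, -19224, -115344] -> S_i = -89*6^i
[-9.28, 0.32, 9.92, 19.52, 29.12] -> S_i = -9.28 + 9.60*i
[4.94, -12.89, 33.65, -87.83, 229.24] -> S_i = 4.94*(-2.61)^i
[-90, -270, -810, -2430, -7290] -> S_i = -90*3^i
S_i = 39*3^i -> [39, 117, 351, 1053, 3159]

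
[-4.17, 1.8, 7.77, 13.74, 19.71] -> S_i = -4.17 + 5.97*i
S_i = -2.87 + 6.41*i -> [-2.87, 3.54, 9.95, 16.36, 22.77]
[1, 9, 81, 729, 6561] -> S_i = 1*9^i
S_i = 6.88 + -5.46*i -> [6.88, 1.42, -4.04, -9.5, -14.96]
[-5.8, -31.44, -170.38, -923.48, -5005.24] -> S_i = -5.80*5.42^i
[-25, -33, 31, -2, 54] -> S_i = Random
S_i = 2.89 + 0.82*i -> [2.89, 3.71, 4.53, 5.35, 6.17]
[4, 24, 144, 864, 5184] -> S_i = 4*6^i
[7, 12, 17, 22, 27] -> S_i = 7 + 5*i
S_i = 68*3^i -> [68, 204, 612, 1836, 5508]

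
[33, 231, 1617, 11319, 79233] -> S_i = 33*7^i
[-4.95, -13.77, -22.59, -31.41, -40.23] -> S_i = -4.95 + -8.82*i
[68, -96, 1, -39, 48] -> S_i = Random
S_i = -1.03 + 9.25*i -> [-1.03, 8.22, 17.47, 26.72, 35.97]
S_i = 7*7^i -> [7, 49, 343, 2401, 16807]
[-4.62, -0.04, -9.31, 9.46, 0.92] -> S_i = Random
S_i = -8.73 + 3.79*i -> [-8.73, -4.94, -1.15, 2.64, 6.43]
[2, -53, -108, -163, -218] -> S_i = 2 + -55*i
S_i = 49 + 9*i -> [49, 58, 67, 76, 85]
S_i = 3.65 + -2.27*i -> [3.65, 1.38, -0.89, -3.16, -5.43]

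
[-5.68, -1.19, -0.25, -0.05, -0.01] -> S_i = -5.68*0.21^i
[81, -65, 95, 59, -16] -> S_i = Random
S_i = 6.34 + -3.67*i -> [6.34, 2.67, -1.0, -4.67, -8.34]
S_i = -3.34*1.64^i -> [-3.34, -5.48, -8.98, -14.73, -24.16]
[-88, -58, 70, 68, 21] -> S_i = Random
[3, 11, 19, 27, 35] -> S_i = 3 + 8*i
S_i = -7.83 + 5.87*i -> [-7.83, -1.96, 3.91, 9.78, 15.65]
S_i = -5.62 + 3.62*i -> [-5.62, -2.0, 1.62, 5.24, 8.86]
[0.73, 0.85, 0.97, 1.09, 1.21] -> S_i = 0.73 + 0.12*i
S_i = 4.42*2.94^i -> [4.42, 12.99, 38.2, 112.32, 330.23]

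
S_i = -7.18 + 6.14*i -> [-7.18, -1.04, 5.1, 11.24, 17.38]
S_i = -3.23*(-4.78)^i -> [-3.23, 15.44, -73.8, 352.77, -1686.22]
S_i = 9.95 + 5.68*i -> [9.95, 15.63, 21.31, 26.99, 32.67]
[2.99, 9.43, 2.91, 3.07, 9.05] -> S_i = Random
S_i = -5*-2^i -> [-5, 10, -20, 40, -80]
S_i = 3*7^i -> [3, 21, 147, 1029, 7203]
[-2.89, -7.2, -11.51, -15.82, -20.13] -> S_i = -2.89 + -4.31*i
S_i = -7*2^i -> [-7, -14, -28, -56, -112]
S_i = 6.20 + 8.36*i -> [6.2, 14.56, 22.92, 31.28, 39.64]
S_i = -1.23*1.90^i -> [-1.23, -2.34, -4.44, -8.44, -16.03]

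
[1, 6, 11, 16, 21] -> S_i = 1 + 5*i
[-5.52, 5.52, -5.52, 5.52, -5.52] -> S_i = -5.52*(-1.00)^i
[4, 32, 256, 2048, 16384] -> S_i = 4*8^i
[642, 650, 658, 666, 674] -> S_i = 642 + 8*i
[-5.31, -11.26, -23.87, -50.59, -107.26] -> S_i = -5.31*2.12^i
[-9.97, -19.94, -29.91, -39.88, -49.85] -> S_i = -9.97 + -9.97*i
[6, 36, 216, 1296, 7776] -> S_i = 6*6^i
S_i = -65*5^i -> [-65, -325, -1625, -8125, -40625]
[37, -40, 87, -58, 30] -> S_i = Random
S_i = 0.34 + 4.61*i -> [0.34, 4.95, 9.56, 14.17, 18.78]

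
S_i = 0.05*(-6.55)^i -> [0.05, -0.33, 2.15, -14.05, 92.03]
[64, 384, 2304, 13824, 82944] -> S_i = 64*6^i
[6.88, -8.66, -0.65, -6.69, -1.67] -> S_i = Random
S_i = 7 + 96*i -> [7, 103, 199, 295, 391]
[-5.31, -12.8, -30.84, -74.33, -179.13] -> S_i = -5.31*2.41^i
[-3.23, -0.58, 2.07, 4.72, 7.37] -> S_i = -3.23 + 2.65*i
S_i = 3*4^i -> [3, 12, 48, 192, 768]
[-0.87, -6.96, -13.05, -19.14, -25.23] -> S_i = -0.87 + -6.09*i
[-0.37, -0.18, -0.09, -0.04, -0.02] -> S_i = -0.37*0.48^i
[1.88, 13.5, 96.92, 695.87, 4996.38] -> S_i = 1.88*7.18^i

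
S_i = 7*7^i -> [7, 49, 343, 2401, 16807]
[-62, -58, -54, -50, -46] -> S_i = -62 + 4*i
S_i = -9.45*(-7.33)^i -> [-9.45, 69.27, -507.74, 3721.72, -27280.21]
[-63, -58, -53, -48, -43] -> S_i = -63 + 5*i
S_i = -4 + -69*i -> [-4, -73, -142, -211, -280]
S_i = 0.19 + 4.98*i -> [0.19, 5.17, 10.15, 15.13, 20.11]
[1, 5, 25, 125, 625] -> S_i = 1*5^i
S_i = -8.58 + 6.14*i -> [-8.58, -2.44, 3.7, 9.84, 15.98]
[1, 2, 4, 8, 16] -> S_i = 1*2^i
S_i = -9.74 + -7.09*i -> [-9.74, -16.83, -23.92, -31.01, -38.1]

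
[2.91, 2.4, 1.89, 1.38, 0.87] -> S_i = 2.91 + -0.51*i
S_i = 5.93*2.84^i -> [5.93, 16.84, 47.83, 135.83, 385.77]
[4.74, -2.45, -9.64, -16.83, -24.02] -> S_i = 4.74 + -7.19*i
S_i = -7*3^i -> [-7, -21, -63, -189, -567]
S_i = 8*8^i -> [8, 64, 512, 4096, 32768]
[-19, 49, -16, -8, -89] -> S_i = Random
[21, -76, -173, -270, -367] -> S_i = 21 + -97*i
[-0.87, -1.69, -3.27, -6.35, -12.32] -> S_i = -0.87*1.94^i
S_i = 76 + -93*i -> [76, -17, -110, -203, -296]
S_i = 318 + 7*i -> [318, 325, 332, 339, 346]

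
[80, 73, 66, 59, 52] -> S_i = 80 + -7*i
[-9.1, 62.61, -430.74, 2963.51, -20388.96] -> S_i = -9.10*(-6.88)^i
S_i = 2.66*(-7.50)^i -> [2.66, -19.95, 149.62, -1122.19, 8416.41]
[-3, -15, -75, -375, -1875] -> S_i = -3*5^i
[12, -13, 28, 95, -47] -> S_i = Random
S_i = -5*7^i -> [-5, -35, -245, -1715, -12005]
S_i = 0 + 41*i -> [0, 41, 82, 123, 164]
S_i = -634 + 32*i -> [-634, -602, -570, -538, -506]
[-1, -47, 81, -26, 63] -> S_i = Random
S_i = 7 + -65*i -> [7, -58, -123, -188, -253]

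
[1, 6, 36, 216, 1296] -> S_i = 1*6^i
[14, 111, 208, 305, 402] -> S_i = 14 + 97*i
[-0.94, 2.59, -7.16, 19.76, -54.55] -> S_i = -0.94*(-2.76)^i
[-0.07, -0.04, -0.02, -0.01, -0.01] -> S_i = -0.07*0.58^i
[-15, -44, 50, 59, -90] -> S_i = Random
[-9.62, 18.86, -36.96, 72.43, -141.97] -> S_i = -9.62*(-1.96)^i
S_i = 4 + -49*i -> [4, -45, -94, -143, -192]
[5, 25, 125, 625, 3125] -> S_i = 5*5^i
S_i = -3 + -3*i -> [-3, -6, -9, -12, -15]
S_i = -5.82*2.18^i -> [-5.82, -12.69, -27.66, -60.3, -131.45]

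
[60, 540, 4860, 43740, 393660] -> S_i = 60*9^i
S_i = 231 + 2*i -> [231, 233, 235, 237, 239]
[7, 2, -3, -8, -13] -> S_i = 7 + -5*i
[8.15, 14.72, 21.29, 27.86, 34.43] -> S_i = 8.15 + 6.57*i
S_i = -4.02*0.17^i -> [-4.02, -0.68, -0.12, -0.02, -0.0]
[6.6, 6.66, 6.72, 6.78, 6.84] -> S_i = 6.60 + 0.06*i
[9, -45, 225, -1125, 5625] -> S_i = 9*-5^i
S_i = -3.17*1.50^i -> [-3.17, -4.76, -7.13, -10.7, -16.05]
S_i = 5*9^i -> [5, 45, 405, 3645, 32805]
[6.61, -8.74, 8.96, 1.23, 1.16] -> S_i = Random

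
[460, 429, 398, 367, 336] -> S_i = 460 + -31*i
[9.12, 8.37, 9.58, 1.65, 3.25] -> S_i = Random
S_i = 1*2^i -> [1, 2, 4, 8, 16]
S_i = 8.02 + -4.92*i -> [8.02, 3.1, -1.82, -6.74, -11.66]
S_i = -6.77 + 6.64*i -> [-6.77, -0.13, 6.51, 13.15, 19.79]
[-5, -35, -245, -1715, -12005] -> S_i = -5*7^i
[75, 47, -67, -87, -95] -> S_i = Random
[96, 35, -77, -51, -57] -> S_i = Random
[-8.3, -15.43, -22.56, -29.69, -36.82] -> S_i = -8.30 + -7.13*i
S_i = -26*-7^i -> [-26, 182, -1274, 8918, -62426]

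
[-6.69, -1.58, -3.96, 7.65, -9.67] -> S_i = Random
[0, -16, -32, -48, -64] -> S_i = 0 + -16*i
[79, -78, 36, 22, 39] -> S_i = Random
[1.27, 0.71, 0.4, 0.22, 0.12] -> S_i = 1.27*0.56^i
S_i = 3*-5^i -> [3, -15, 75, -375, 1875]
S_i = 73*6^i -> [73, 438, 2628, 15768, 94608]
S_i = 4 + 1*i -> [4, 5, 6, 7, 8]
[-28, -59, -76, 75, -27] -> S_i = Random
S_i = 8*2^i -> [8, 16, 32, 64, 128]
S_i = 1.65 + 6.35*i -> [1.65, 8.0, 14.35, 20.7, 27.05]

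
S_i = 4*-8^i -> [4, -32, 256, -2048, 16384]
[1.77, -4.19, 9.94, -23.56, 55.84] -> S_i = 1.77*(-2.37)^i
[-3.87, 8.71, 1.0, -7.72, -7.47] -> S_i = Random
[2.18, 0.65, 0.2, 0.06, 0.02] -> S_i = 2.18*0.30^i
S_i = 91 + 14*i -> [91, 105, 119, 133, 147]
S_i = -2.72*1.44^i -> [-2.72, -3.92, -5.64, -8.12, -11.7]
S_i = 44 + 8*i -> [44, 52, 60, 68, 76]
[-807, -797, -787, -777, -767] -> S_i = -807 + 10*i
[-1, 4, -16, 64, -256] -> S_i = -1*-4^i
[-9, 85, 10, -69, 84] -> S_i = Random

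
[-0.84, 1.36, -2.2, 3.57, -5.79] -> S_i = -0.84*(-1.62)^i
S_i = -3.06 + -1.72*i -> [-3.06, -4.78, -6.5, -8.22, -9.94]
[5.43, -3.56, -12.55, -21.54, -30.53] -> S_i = 5.43 + -8.99*i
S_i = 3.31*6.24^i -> [3.31, 20.65, 128.88, 804.23, 5018.41]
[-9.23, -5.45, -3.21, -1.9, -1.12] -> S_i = -9.23*0.59^i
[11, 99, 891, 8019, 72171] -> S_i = 11*9^i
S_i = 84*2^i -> [84, 168, 336, 672, 1344]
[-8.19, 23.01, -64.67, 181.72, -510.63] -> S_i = -8.19*(-2.81)^i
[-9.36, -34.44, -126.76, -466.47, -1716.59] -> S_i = -9.36*3.68^i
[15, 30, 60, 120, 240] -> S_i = 15*2^i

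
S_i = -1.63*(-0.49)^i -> [-1.63, 0.8, -0.39, 0.19, -0.09]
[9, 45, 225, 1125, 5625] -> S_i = 9*5^i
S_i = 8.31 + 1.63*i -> [8.31, 9.94, 11.57, 13.2, 14.83]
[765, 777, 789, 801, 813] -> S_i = 765 + 12*i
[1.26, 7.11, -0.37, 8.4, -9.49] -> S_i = Random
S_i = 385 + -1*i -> [385, 384, 383, 382, 381]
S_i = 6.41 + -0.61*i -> [6.41, 5.8, 5.19, 4.58, 3.97]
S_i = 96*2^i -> [96, 192, 384, 768, 1536]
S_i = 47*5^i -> [47, 235, 1175, 5875, 29375]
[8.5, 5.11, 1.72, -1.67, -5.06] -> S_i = 8.50 + -3.39*i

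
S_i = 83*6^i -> [83, 498, 2988, 17928, 107568]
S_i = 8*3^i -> [8, 24, 72, 216, 648]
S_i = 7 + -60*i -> [7, -53, -113, -173, -233]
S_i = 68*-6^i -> [68, -408, 2448, -14688, 88128]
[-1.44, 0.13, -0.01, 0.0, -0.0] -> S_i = -1.44*(-0.09)^i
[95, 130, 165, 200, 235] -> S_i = 95 + 35*i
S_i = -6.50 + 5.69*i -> [-6.5, -0.81, 4.88, 10.57, 16.26]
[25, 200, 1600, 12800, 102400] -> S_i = 25*8^i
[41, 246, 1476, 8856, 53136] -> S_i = 41*6^i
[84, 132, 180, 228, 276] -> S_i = 84 + 48*i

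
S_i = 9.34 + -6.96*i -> [9.34, 2.38, -4.58, -11.54, -18.5]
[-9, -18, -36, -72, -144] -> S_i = -9*2^i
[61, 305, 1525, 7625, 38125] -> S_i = 61*5^i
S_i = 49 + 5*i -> [49, 54, 59, 64, 69]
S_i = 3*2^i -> [3, 6, 12, 24, 48]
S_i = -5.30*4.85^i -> [-5.3, -25.7, -124.67, -604.65, -2932.53]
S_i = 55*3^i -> [55, 165, 495, 1485, 4455]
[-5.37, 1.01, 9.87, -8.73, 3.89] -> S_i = Random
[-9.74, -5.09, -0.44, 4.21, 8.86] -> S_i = -9.74 + 4.65*i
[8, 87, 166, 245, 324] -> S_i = 8 + 79*i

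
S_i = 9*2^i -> [9, 18, 36, 72, 144]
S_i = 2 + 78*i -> [2, 80, 158, 236, 314]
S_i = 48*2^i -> [48, 96, 192, 384, 768]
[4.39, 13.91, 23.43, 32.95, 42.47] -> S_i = 4.39 + 9.52*i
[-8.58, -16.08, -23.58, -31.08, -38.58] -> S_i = -8.58 + -7.50*i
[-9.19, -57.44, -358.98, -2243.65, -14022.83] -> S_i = -9.19*6.25^i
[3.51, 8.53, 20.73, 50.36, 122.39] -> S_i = 3.51*2.43^i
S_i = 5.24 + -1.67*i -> [5.24, 3.57, 1.9, 0.23, -1.44]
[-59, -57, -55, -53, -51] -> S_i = -59 + 2*i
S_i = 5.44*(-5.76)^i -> [5.44, -31.33, 180.49, -1039.6, 5988.1]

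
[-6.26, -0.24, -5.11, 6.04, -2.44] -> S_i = Random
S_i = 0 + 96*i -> [0, 96, 192, 288, 384]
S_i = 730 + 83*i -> [730, 813, 896, 979, 1062]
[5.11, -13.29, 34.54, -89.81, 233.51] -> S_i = 5.11*(-2.60)^i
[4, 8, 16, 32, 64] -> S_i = 4*2^i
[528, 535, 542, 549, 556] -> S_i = 528 + 7*i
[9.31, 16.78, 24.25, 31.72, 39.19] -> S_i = 9.31 + 7.47*i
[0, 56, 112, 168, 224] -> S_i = 0 + 56*i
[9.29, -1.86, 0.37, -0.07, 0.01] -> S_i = 9.29*(-0.20)^i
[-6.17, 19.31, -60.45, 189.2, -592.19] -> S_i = -6.17*(-3.13)^i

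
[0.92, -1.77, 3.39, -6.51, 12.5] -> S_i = 0.92*(-1.92)^i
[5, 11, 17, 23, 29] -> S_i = 5 + 6*i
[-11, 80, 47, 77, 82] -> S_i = Random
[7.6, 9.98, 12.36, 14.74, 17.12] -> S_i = 7.60 + 2.38*i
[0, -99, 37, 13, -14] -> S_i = Random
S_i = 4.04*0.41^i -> [4.04, 1.66, 0.68, 0.28, 0.11]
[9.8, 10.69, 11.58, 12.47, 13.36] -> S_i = 9.80 + 0.89*i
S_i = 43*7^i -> [43, 301, 2107, 14749, 103243]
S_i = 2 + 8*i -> [2, 10, 18, 26, 34]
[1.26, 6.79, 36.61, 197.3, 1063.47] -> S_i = 1.26*5.39^i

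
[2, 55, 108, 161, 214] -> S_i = 2 + 53*i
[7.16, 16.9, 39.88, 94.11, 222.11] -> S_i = 7.16*2.36^i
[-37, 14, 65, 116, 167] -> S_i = -37 + 51*i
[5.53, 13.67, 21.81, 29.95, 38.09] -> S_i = 5.53 + 8.14*i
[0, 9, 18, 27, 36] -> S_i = 0 + 9*i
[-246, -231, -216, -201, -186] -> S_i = -246 + 15*i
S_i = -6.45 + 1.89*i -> [-6.45, -4.56, -2.67, -0.78, 1.11]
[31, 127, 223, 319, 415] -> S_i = 31 + 96*i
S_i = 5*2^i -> [5, 10, 20, 40, 80]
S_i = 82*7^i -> [82, 574, 4018, 28126, 196882]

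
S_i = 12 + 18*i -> [12, 30, 48, 66, 84]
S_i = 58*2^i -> [58, 116, 232, 464, 928]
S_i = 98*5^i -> [98, 490, 2450, 12250, 61250]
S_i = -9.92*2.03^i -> [-9.92, -20.14, -40.88, -82.99, -168.46]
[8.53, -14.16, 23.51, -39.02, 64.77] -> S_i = 8.53*(-1.66)^i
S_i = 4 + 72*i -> [4, 76, 148, 220, 292]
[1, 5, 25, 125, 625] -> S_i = 1*5^i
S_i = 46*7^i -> [46, 322, 2254, 15778, 110446]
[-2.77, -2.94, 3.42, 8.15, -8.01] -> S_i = Random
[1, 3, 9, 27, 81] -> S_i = 1*3^i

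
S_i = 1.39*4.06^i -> [1.39, 5.64, 22.91, 93.02, 377.68]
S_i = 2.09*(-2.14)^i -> [2.09, -4.47, 9.57, -20.48, 43.83]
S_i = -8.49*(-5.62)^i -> [-8.49, 47.71, -268.15, 1507.01, -8469.41]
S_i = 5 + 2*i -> [5, 7, 9, 11, 13]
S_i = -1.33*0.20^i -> [-1.33, -0.27, -0.05, -0.01, -0.0]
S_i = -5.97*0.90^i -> [-5.97, -5.37, -4.84, -4.35, -3.92]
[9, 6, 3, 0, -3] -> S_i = 9 + -3*i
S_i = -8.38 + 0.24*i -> [-8.38, -8.14, -7.9, -7.66, -7.42]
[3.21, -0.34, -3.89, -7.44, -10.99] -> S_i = 3.21 + -3.55*i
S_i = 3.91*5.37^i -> [3.91, 21.0, 112.75, 605.48, 3251.43]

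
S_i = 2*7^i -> [2, 14, 98, 686, 4802]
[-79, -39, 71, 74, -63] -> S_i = Random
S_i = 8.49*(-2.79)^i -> [8.49, -23.69, 66.09, -184.38, 514.43]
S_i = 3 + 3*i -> [3, 6, 9, 12, 15]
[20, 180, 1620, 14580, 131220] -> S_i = 20*9^i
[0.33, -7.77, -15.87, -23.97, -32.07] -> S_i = 0.33 + -8.10*i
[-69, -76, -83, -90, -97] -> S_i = -69 + -7*i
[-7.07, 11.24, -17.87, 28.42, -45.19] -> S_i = -7.07*(-1.59)^i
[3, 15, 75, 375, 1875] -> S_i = 3*5^i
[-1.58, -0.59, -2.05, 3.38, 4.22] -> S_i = Random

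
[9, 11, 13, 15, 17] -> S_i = 9 + 2*i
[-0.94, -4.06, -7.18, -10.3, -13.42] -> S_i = -0.94 + -3.12*i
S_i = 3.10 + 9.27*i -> [3.1, 12.37, 21.64, 30.91, 40.18]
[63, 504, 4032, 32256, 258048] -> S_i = 63*8^i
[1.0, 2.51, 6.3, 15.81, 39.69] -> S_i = 1.00*2.51^i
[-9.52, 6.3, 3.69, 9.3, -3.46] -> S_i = Random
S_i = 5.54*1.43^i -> [5.54, 7.92, 11.33, 16.2, 23.17]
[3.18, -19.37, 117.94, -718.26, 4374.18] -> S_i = 3.18*(-6.09)^i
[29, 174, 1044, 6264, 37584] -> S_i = 29*6^i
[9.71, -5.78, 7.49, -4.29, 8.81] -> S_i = Random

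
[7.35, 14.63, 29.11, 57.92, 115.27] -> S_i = 7.35*1.99^i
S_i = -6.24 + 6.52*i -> [-6.24, 0.28, 6.8, 13.32, 19.84]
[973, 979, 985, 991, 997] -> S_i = 973 + 6*i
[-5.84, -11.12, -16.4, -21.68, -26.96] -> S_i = -5.84 + -5.28*i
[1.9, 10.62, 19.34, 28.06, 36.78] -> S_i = 1.90 + 8.72*i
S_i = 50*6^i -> [50, 300, 1800, 10800, 64800]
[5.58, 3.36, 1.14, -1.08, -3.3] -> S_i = 5.58 + -2.22*i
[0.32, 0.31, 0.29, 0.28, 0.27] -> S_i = 0.32*0.96^i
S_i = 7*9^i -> [7, 63, 567, 5103, 45927]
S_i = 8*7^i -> [8, 56, 392, 2744, 19208]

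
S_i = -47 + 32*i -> [-47, -15, 17, 49, 81]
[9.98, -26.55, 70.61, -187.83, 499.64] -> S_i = 9.98*(-2.66)^i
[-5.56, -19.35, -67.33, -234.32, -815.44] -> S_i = -5.56*3.48^i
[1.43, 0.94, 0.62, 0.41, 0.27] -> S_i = 1.43*0.66^i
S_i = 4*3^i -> [4, 12, 36, 108, 324]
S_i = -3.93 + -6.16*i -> [-3.93, -10.09, -16.25, -22.41, -28.57]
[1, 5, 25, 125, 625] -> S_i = 1*5^i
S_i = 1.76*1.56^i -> [1.76, 2.75, 4.28, 6.68, 10.42]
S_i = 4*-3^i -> [4, -12, 36, -108, 324]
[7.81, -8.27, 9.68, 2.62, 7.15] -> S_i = Random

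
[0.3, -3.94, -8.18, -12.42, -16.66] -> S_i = 0.30 + -4.24*i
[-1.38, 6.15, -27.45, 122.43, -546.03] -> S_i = -1.38*(-4.46)^i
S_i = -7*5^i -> [-7, -35, -175, -875, -4375]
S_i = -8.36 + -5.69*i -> [-8.36, -14.05, -19.74, -25.43, -31.12]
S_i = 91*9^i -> [91, 819, 7371, 66339, 597051]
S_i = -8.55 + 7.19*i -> [-8.55, -1.36, 5.83, 13.02, 20.21]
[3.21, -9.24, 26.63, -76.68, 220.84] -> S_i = 3.21*(-2.88)^i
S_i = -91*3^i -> [-91, -273, -819, -2457, -7371]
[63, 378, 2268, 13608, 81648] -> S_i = 63*6^i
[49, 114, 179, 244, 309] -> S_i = 49 + 65*i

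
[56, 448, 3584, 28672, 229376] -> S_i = 56*8^i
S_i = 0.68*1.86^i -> [0.68, 1.26, 2.35, 4.38, 8.14]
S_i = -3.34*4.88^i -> [-3.34, -16.3, -79.54, -388.16, -1894.2]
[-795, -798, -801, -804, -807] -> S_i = -795 + -3*i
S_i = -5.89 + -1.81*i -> [-5.89, -7.7, -9.51, -11.32, -13.13]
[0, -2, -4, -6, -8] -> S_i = 0 + -2*i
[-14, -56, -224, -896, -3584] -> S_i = -14*4^i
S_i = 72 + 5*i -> [72, 77, 82, 87, 92]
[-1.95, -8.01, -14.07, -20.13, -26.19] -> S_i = -1.95 + -6.06*i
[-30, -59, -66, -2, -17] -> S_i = Random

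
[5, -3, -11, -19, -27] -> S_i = 5 + -8*i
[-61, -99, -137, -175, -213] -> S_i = -61 + -38*i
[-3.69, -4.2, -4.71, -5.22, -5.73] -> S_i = -3.69 + -0.51*i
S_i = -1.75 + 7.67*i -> [-1.75, 5.92, 13.59, 21.26, 28.93]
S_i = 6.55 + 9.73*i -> [6.55, 16.28, 26.01, 35.74, 45.47]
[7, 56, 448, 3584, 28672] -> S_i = 7*8^i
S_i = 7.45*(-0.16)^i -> [7.45, -1.19, 0.19, -0.03, 0.0]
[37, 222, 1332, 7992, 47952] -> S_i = 37*6^i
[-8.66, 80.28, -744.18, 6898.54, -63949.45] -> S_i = -8.66*(-9.27)^i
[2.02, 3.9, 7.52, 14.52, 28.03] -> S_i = 2.02*1.93^i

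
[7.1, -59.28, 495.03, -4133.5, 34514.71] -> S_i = 7.10*(-8.35)^i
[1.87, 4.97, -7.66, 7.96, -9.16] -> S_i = Random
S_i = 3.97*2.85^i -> [3.97, 11.31, 32.25, 91.9, 261.92]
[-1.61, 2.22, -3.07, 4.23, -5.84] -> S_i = -1.61*(-1.38)^i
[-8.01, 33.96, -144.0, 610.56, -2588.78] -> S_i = -8.01*(-4.24)^i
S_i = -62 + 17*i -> [-62, -45, -28, -11, 6]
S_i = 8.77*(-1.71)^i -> [8.77, -15.0, 25.64, -43.85, 74.99]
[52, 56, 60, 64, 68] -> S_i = 52 + 4*i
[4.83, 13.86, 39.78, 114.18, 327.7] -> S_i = 4.83*2.87^i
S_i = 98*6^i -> [98, 588, 3528, 21168, 127008]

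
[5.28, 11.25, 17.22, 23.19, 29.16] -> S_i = 5.28 + 5.97*i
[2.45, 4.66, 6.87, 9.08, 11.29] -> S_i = 2.45 + 2.21*i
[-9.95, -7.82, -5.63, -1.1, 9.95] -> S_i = Random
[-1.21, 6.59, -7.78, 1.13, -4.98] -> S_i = Random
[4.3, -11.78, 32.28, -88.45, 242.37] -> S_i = 4.30*(-2.74)^i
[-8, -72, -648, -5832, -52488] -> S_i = -8*9^i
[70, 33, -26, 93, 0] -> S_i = Random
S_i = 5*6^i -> [5, 30, 180, 1080, 6480]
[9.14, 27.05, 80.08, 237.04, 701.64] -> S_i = 9.14*2.96^i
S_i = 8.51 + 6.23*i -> [8.51, 14.74, 20.97, 27.2, 33.43]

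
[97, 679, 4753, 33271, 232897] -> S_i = 97*7^i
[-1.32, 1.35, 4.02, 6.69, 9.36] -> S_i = -1.32 + 2.67*i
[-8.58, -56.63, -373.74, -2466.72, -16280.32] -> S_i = -8.58*6.60^i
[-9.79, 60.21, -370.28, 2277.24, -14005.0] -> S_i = -9.79*(-6.15)^i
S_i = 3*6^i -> [3, 18, 108, 648, 3888]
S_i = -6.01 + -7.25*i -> [-6.01, -13.26, -20.51, -27.76, -35.01]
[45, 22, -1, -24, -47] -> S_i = 45 + -23*i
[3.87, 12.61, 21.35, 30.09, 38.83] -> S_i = 3.87 + 8.74*i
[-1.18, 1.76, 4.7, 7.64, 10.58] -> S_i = -1.18 + 2.94*i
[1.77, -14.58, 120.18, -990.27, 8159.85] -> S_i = 1.77*(-8.24)^i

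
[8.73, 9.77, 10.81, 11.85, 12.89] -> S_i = 8.73 + 1.04*i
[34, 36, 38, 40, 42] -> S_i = 34 + 2*i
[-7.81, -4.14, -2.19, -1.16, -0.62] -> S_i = -7.81*0.53^i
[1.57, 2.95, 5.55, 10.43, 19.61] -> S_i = 1.57*1.88^i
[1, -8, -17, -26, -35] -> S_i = 1 + -9*i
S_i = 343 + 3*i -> [343, 346, 349, 352, 355]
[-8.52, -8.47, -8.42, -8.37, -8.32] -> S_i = -8.52 + 0.05*i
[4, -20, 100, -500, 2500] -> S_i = 4*-5^i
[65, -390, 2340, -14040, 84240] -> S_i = 65*-6^i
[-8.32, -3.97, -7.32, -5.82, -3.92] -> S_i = Random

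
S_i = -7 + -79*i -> [-7, -86, -165, -244, -323]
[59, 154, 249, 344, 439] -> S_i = 59 + 95*i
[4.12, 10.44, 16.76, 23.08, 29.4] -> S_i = 4.12 + 6.32*i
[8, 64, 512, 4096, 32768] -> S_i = 8*8^i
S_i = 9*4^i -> [9, 36, 144, 576, 2304]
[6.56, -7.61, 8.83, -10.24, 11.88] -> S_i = 6.56*(-1.16)^i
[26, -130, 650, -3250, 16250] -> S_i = 26*-5^i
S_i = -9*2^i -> [-9, -18, -36, -72, -144]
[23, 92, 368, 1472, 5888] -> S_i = 23*4^i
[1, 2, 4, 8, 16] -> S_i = 1*2^i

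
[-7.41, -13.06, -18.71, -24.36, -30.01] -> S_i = -7.41 + -5.65*i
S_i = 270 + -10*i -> [270, 260, 250, 240, 230]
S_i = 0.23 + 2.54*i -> [0.23, 2.77, 5.31, 7.85, 10.39]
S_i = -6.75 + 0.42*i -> [-6.75, -6.33, -5.91, -5.49, -5.07]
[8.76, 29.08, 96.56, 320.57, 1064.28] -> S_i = 8.76*3.32^i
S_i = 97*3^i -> [97, 291, 873, 2619, 7857]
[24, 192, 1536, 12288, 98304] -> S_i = 24*8^i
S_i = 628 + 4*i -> [628, 632, 636, 640, 644]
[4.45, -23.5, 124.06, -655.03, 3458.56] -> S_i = 4.45*(-5.28)^i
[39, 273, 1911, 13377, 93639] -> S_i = 39*7^i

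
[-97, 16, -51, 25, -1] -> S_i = Random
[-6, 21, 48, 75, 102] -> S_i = -6 + 27*i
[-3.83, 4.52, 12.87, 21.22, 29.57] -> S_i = -3.83 + 8.35*i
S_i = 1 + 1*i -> [1, 2, 3, 4, 5]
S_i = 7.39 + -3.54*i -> [7.39, 3.85, 0.31, -3.23, -6.77]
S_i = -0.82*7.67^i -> [-0.82, -6.29, -48.24, -370.0, -2837.89]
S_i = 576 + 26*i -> [576, 602, 628, 654, 680]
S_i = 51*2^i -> [51, 102, 204, 408, 816]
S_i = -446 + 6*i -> [-446, -440, -434, -428, -422]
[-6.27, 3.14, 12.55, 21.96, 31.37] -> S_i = -6.27 + 9.41*i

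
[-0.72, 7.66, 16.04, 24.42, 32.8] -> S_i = -0.72 + 8.38*i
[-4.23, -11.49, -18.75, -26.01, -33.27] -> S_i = -4.23 + -7.26*i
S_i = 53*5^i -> [53, 265, 1325, 6625, 33125]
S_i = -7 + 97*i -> [-7, 90, 187, 284, 381]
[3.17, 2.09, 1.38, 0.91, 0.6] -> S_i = 3.17*0.66^i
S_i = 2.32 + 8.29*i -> [2.32, 10.61, 18.9, 27.19, 35.48]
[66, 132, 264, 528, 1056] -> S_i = 66*2^i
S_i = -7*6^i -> [-7, -42, -252, -1512, -9072]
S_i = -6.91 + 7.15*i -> [-6.91, 0.24, 7.39, 14.54, 21.69]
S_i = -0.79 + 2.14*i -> [-0.79, 1.35, 3.49, 5.63, 7.77]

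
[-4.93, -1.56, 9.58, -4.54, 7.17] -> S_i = Random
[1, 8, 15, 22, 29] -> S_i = 1 + 7*i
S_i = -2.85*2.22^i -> [-2.85, -6.33, -14.05, -31.18, -69.22]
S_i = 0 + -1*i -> [0, -1, -2, -3, -4]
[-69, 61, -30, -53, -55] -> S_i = Random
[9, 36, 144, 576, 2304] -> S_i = 9*4^i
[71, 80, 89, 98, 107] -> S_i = 71 + 9*i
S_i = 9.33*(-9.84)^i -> [9.33, -91.81, 903.38, -8889.29, 87470.59]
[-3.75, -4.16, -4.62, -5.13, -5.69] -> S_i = -3.75*1.11^i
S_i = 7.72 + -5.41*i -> [7.72, 2.31, -3.1, -8.51, -13.92]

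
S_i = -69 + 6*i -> [-69, -63, -57, -51, -45]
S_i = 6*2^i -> [6, 12, 24, 48, 96]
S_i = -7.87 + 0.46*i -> [-7.87, -7.41, -6.95, -6.49, -6.03]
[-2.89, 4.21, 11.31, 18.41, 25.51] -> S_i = -2.89 + 7.10*i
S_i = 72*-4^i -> [72, -288, 1152, -4608, 18432]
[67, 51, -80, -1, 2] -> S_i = Random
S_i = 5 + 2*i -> [5, 7, 9, 11, 13]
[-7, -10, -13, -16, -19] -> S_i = -7 + -3*i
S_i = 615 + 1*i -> [615, 616, 617, 618, 619]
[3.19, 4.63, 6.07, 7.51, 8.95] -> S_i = 3.19 + 1.44*i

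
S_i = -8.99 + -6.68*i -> [-8.99, -15.67, -22.35, -29.03, -35.71]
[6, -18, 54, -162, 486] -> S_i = 6*-3^i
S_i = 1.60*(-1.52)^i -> [1.6, -2.43, 3.7, -5.62, 8.54]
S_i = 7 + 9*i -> [7, 16, 25, 34, 43]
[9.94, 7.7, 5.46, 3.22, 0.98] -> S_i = 9.94 + -2.24*i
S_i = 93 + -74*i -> [93, 19, -55, -129, -203]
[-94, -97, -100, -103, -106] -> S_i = -94 + -3*i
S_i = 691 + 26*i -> [691, 717, 743, 769, 795]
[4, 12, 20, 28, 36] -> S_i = 4 + 8*i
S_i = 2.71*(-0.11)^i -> [2.71, -0.3, 0.03, -0.0, 0.0]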